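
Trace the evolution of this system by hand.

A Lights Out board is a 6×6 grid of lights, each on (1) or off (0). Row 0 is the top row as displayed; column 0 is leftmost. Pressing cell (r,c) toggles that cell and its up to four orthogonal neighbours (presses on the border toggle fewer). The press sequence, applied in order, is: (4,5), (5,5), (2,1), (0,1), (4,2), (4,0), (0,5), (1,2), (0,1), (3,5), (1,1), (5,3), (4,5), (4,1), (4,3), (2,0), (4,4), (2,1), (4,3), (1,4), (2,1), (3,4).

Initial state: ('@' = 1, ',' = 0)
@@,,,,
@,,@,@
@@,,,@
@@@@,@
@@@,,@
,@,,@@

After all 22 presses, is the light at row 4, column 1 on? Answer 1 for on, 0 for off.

k=0  @@,,,,
@,,@,@
@@,,,@
@@@@,@
@@@,,@
,@,,@@
k=1  @@,,,,
@,,@,@
@@,,,@
@@@@,,
@@@,@,
,@,,@,
k=2  @@,,,,
@,,@,@
@@,,,@
@@@@,,
@@@,@@
,@,,,@
k=3  @@,,,,
@@,@,@
,,@,,@
@,@@,,
@@@,@@
,@,,,@
k=4  ,,@,,,
@,,@,@
,,@,,@
@,@@,,
@@@,@@
,@,,,@
k=5  ,,@,,,
@,,@,@
,,@,,@
@,,@,,
@,,@@@
,@@,,@
k=6  ,,@,,,
@,,@,@
,,@,,@
,,,@,,
,@,@@@
@@@,,@
k=7  ,,@,@@
@,,@,,
,,@,,@
,,,@,,
,@,@@@
@@@,,@
k=8  ,,,,@@
@@@,,,
,,,,,@
,,,@,,
,@,@@@
@@@,,@
k=9  @@@,@@
@,@,,,
,,,,,@
,,,@,,
,@,@@@
@@@,,@
k=10  @@@,@@
@,@,,,
,,,,,,
,,,@@@
,@,@@,
@@@,,@
k=11  @,@,@@
,@,,,,
,@,,,,
,,,@@@
,@,@@,
@@@,,@
k=12  @,@,@@
,@,,,,
,@,,,,
,,,@@@
,@,,@,
@@,@@@
k=13  @,@,@@
,@,,,,
,@,,,,
,,,@@,
,@,,,@
@@,@@,
k=14  @,@,@@
,@,,,,
,@,,,,
,@,@@,
@,@,,@
@,,@@,
k=15  @,@,@@
,@,,,,
,@,,,,
,@,,@,
@,,@@@
@,,,@,
k=16  @,@,@@
@@,,,,
@,,,,,
@@,,@,
@,,@@@
@,,,@,
k=17  @,@,@@
@@,,,,
@,,,,,
@@,,,,
@,,,,,
@,,,,,
k=18  @,@,@@
@,,,,,
,@@,,,
@,,,,,
@,,,,,
@,,,,,
k=19  @,@,@@
@,,,,,
,@@,,,
@,,@,,
@,@@@,
@,,@,,
k=20  @,@,,@
@,,@@@
,@@,@,
@,,@,,
@,@@@,
@,,@,,
k=21  @,@,,@
@@,@@@
@,,,@,
@@,@,,
@,@@@,
@,,@,,
k=22  @,@,,@
@@,@@@
@,,,,,
@@,,@@
@,@@,,
@,,@,,

0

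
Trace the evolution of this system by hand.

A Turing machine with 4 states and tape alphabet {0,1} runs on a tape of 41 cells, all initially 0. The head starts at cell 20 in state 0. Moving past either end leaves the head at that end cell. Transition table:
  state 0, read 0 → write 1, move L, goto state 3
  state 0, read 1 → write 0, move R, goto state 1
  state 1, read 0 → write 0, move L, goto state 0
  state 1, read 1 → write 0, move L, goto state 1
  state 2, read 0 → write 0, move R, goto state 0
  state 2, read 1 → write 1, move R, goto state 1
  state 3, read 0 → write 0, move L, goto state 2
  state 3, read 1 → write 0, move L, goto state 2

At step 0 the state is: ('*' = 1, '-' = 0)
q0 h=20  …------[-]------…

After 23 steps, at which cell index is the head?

k=0  q0 h=20  …------[-]------…
k=1  q3 h=19  …------[-]*-----…
k=2  q2 h=18  …------[-]-*----…
k=3  q0 h=19  …------[-]*-----…
k=4  q3 h=18  …------[-]**----…
k=5  q2 h=17  …------[-]-**---…
k=6  q0 h=18  …------[-]**----…
k=7  q3 h=17  …------[-]***---…
k=8  q2 h=16  …------[-]-***--…
k=9  q0 h=17  …------[-]***---…
k=10  q3 h=16  …------[-]****--…
k=11  q2 h=15  …------[-]-****-…
k=12  q0 h=16  …------[-]****--…
k=13  q3 h=15  …------[-]*****-…
k=14  q2 h=14  …------[-]-*****…
k=15  q0 h=15  …------[-]*****-…
k=16  q3 h=14  …------[-]******…
k=17  q2 h=13  …------[-]-*****…
k=18  q0 h=14  …------[-]******…
k=19  q3 h=13  …------[-]******…
k=20  q2 h=12  …------[-]-*****…
k=21  q0 h=13  …------[-]******…
k=22  q3 h=12  …------[-]******…
k=23  q2 h=11  …------[-]-*****…

11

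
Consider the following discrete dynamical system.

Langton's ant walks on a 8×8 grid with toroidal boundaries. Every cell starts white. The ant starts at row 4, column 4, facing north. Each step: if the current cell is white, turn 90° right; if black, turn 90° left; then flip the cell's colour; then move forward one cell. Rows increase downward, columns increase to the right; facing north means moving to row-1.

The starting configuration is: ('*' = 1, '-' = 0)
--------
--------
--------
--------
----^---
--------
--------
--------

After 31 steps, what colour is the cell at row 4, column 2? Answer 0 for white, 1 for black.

1

0) --------
--------
--------
--------
----^---
--------
--------
--------
1) --------
--------
--------
--------
----*>--
--------
--------
--------
2) --------
--------
--------
--------
----**--
-----v--
--------
--------
3) --------
--------
--------
--------
----**--
----<*--
--------
--------
4) --------
--------
--------
--------
----^*--
----**--
--------
--------
5) --------
--------
--------
--------
---<-*--
----**--
--------
--------
6) --------
--------
--------
---^----
---*-*--
----**--
--------
--------
7) --------
--------
--------
---*>---
---*-*--
----**--
--------
--------
8) --------
--------
--------
---**---
---*v*--
----**--
--------
--------
9) --------
--------
--------
---**---
---<**--
----**--
--------
--------
10) --------
--------
--------
---**---
----**--
---v**--
--------
--------
11) --------
--------
--------
---**---
----**--
--<***--
--------
--------
12) --------
--------
--------
---**---
--^-**--
--****--
--------
--------
13) --------
--------
--------
---**---
--*>**--
--****--
--------
--------
14) --------
--------
--------
---**---
--****--
--*v**--
--------
--------
15) --------
--------
--------
---**---
--****--
--*->*--
--------
--------
16) --------
--------
--------
---**---
--**^*--
--*--*--
--------
--------
17) --------
--------
--------
---**---
--*<-*--
--*--*--
--------
--------
18) --------
--------
--------
---**---
--*--*--
--*v-*--
--------
--------
19) --------
--------
--------
---**---
--*--*--
--<*-*--
--------
--------
20) --------
--------
--------
---**---
--*--*--
---*-*--
--v-----
--------
21) --------
--------
--------
---**---
--*--*--
---*-*--
-<*-----
--------
22) --------
--------
--------
---**---
--*--*--
-^-*-*--
-**-----
--------
23) --------
--------
--------
---**---
--*--*--
-*>*-*--
-**-----
--------
24) --------
--------
--------
---**---
--*--*--
-***-*--
-*v-----
--------
25) --------
--------
--------
---**---
--*--*--
-***-*--
-*->----
--------
26) --------
--------
--------
---**---
--*--*--
-***-*--
-*-*----
---v----
27) --------
--------
--------
---**---
--*--*--
-***-*--
-*-*----
--<*----
28) --------
--------
--------
---**---
--*--*--
-***-*--
-*^*----
--**----
29) --------
--------
--------
---**---
--*--*--
-***-*--
-**>----
--**----
30) --------
--------
--------
---**---
--*--*--
-**^-*--
-**-----
--**----
31) --------
--------
--------
---**---
--*--*--
-*<--*--
-**-----
--**----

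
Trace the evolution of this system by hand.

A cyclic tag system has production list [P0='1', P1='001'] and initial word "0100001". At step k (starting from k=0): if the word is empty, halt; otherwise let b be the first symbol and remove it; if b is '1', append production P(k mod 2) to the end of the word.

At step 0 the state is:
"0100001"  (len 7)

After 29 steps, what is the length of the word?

0) "0100001"  (len 7)
1) "100001"  (len 6)
2) "00001001"  (len 8)
3) "0001001"  (len 7)
4) "001001"  (len 6)
5) "01001"  (len 5)
6) "1001"  (len 4)
7) "0011"  (len 4)
8) "011"  (len 3)
9) "11"  (len 2)
10) "1001"  (len 4)
11) "0011"  (len 4)
12) "011"  (len 3)
13) "11"  (len 2)
14) "1001"  (len 4)
15) "0011"  (len 4)
16) "011"  (len 3)
17) "11"  (len 2)
18) "1001"  (len 4)
19) "0011"  (len 4)
20) "011"  (len 3)
21) "11"  (len 2)
22) "1001"  (len 4)
23) "0011"  (len 4)
24) "011"  (len 3)
25) "11"  (len 2)
26) "1001"  (len 4)
27) "0011"  (len 4)
28) "011"  (len 3)
29) "11"  (len 2)

2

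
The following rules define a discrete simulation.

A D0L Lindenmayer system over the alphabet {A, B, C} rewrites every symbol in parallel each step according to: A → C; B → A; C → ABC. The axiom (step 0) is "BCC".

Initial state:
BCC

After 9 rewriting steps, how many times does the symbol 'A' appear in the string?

287

t=0: BCC
t=1: AABCABC
t=2: CCAABCCAABC
t=3: ABCABCCCAABCABCCCAABC
t=4: CAABCCAABCABCABCCCAABCCAABCABCABCCCAABC
t=5: ABCCCAABCABCCCAABCCAABCCAABCABCABCCCAABCABCCCAABCCAABCCAABCABCABCCCAABC
t=6: CAABCABCABCCCAABCCAABCABCABCCCAABCABCCCAABCABCCCAABCCAABCC…CCAABCABCABCCCAABCABCCCAABCABCCCAABCCAABCCAABCABCABCCCAABC  (len 131)
t=7: ABCCCAABCCAABCCAABCABCABCCCAABCABCCCAABCCAABCCAABCABCABCCC…CCAABCABCABCCCAABCABCCCAABCABCCCAABCCAABCCAABCABCABCCCAABC  (len 241)
t=8: CAABCABCABCCCAABCABCCCAABCABCCCAABCCAABCCAABCABCABCCCAABCC…CCAABCABCABCCCAABCABCCCAABCABCCCAABCCAABCCAABCABCABCCCAABC  (len 443)
t=9: ABCCCAABCCAABCCAABCABCABCCCAABCCAABCABCABCCCAABCCAABCABCAB…CCAABCABCABCCCAABCABCCCAABCABCCCAABCCAABCCAABCABCABCCCAABC  (len 815)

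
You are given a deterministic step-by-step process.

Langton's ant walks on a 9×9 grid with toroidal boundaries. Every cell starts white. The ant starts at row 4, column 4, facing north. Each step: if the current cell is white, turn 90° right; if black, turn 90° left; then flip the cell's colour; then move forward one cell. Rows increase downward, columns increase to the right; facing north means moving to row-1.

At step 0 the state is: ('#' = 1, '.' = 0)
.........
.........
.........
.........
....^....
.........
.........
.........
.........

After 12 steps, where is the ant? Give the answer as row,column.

4,2

t=0: .........
.........
.........
.........
....^....
.........
.........
.........
.........
t=1: .........
.........
.........
.........
....#>...
.........
.........
.........
.........
t=2: .........
.........
.........
.........
....##...
.....v...
.........
.........
.........
t=3: .........
.........
.........
.........
....##...
....<#...
.........
.........
.........
t=4: .........
.........
.........
.........
....^#...
....##...
.........
.........
.........
t=5: .........
.........
.........
.........
...<.#...
....##...
.........
.........
.........
t=6: .........
.........
.........
...^.....
...#.#...
....##...
.........
.........
.........
t=7: .........
.........
.........
...#>....
...#.#...
....##...
.........
.........
.........
t=8: .........
.........
.........
...##....
...#v#...
....##...
.........
.........
.........
t=9: .........
.........
.........
...##....
...<##...
....##...
.........
.........
.........
t=10: .........
.........
.........
...##....
....##...
...v##...
.........
.........
.........
t=11: .........
.........
.........
...##....
....##...
..<###...
.........
.........
.........
t=12: .........
.........
.........
...##....
..^.##...
..####...
.........
.........
.........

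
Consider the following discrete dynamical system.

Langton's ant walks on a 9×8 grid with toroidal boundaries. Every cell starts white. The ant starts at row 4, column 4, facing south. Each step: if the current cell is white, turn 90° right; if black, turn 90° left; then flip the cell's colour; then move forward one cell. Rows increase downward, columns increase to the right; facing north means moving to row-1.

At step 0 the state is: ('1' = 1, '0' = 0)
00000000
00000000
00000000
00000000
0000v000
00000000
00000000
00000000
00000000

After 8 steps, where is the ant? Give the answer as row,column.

4,4

[0] 00000000
00000000
00000000
00000000
0000v000
00000000
00000000
00000000
00000000
[1] 00000000
00000000
00000000
00000000
000<1000
00000000
00000000
00000000
00000000
[2] 00000000
00000000
00000000
000^0000
00011000
00000000
00000000
00000000
00000000
[3] 00000000
00000000
00000000
0001>000
00011000
00000000
00000000
00000000
00000000
[4] 00000000
00000000
00000000
00011000
0001v000
00000000
00000000
00000000
00000000
[5] 00000000
00000000
00000000
00011000
00010>00
00000000
00000000
00000000
00000000
[6] 00000000
00000000
00000000
00011000
00010100
00000v00
00000000
00000000
00000000
[7] 00000000
00000000
00000000
00011000
00010100
0000<100
00000000
00000000
00000000
[8] 00000000
00000000
00000000
00011000
0001^100
00001100
00000000
00000000
00000000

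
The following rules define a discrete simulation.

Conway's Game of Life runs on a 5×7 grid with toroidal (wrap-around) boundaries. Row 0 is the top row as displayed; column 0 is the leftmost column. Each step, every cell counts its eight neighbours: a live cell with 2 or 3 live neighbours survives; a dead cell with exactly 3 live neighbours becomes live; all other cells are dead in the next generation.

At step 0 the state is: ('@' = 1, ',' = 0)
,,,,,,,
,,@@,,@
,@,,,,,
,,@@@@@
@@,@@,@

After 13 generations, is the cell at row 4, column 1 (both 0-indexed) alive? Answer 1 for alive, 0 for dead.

0) ,,,,,,,
,,@@,,@
,@,,,,,
,,@@@@@
@@,@@,@
1) ,@,,@@@
,,@,,,,
@@,,,,@
,,,,,,@
@@,,,,@
2) ,@@,,@@
,,@,,,,
@@,,,,@
,,,,,@,
,@,,,,,
3) @@@,,,,
,,@,,@,
@@,,,,@
,@,,,,@
@@@,,@@
4) ,,,@,@,
,,@,,,,
,@@,,@@
,,,,,,,
,,,,,@,
5) ,,,,@,,
,@@@@@@
,@@,,,,
,,,,,@@
,,,,@,,
6) ,,@,,,,
@@,,@@,
,@,,,,,
,,,,,@,
,,,,@,,
7) ,@,@@@,
@@@,,,,
@@,,@@@
,,,,,,,
,,,,,,,
8) @@,@@,,
,,,,,,,
,,@,,@@
@,,,,@@
,,,,@,,
9) ,,,@@,,
@@@@@@@
@,,,,@,
@,,,@,,
,@,@@,,
10) ,,,,,,@
@@@,,,,
,,@,,,,
@@,@@@@
,,@,,@,
11) @,@,,,@
@@@,,,,
,,,,@@,
@@,@@@@
,@@@,,,
12) ,,,,,,@
@,@@,@,
,,,,,,,
@@,,,,@
,,,,,,,
13) ,,,,,,@
,,,,,,@
,,@,,,,
@,,,,,,
,,,,,,@

0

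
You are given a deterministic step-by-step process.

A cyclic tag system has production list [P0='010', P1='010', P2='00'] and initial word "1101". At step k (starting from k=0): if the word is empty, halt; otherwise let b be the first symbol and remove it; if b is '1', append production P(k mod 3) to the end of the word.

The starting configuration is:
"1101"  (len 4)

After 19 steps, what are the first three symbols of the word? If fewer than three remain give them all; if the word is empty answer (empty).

[0] "1101"  (len 4)
[1] "101010"  (len 6)
[2] "01010010"  (len 8)
[3] "1010010"  (len 7)
[4] "010010010"  (len 9)
[5] "10010010"  (len 8)
[6] "001001000"  (len 9)
[7] "01001000"  (len 8)
[8] "1001000"  (len 7)
[9] "00100000"  (len 8)
[10] "0100000"  (len 7)
[11] "100000"  (len 6)
[12] "0000000"  (len 7)
[13] "000000"  (len 6)
[14] "00000"  (len 5)
[15] "0000"  (len 4)
[16] "000"  (len 3)
[17] "00"  (len 2)
[18] "0"  (len 1)
[19] (halted — word empty)

(empty)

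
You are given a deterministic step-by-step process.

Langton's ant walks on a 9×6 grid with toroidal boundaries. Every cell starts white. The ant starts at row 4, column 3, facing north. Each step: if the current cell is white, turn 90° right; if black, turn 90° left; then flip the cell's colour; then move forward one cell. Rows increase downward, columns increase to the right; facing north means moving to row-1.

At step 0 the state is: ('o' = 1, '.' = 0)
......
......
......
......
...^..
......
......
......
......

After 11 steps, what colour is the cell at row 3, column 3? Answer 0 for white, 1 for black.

1

gen 0: ......
......
......
......
...^..
......
......
......
......
gen 1: ......
......
......
......
...o>.
......
......
......
......
gen 2: ......
......
......
......
...oo.
....v.
......
......
......
gen 3: ......
......
......
......
...oo.
...<o.
......
......
......
gen 4: ......
......
......
......
...^o.
...oo.
......
......
......
gen 5: ......
......
......
......
..<.o.
...oo.
......
......
......
gen 6: ......
......
......
..^...
..o.o.
...oo.
......
......
......
gen 7: ......
......
......
..o>..
..o.o.
...oo.
......
......
......
gen 8: ......
......
......
..oo..
..ovo.
...oo.
......
......
......
gen 9: ......
......
......
..oo..
..<oo.
...oo.
......
......
......
gen 10: ......
......
......
..oo..
...oo.
..voo.
......
......
......
gen 11: ......
......
......
..oo..
...oo.
.<ooo.
......
......
......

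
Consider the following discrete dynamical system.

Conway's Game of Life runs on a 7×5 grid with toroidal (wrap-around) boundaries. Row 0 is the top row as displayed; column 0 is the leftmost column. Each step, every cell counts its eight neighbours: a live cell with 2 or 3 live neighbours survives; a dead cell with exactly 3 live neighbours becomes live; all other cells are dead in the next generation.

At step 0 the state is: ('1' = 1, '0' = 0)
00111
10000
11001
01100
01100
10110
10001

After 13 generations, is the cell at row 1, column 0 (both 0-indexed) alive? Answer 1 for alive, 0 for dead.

0

gen 0: 00111
10000
11001
01100
01100
10110
10001
gen 1: 01010
00100
00101
00010
10000
10110
10000
gen 2: 01100
01100
00100
00011
01110
10000
10010
gen 3: 10010
00010
01100
01001
11110
10010
10101
gen 4: 11110
01011
11110
00001
00010
00000
10100
gen 5: 00000
00000
01000
11001
00000
00000
10111
gen 6: 00011
00000
01000
11000
10000
00011
00011
gen 7: 00011
00000
11000
11000
11000
10010
10100
gen 8: 00011
10001
11000
00101
00100
10100
11100
gen 9: 00110
01010
01010
10110
00100
10110
10100
gen 10: 00011
01011
11010
00011
00000
00111
00000
gen 11: 10111
01000
01000
10111
00100
00010
00100
gen 12: 10111
01011
01011
10111
01100
00110
01100
gen 13: 00000
01000
01000
00000
10000
00010
10000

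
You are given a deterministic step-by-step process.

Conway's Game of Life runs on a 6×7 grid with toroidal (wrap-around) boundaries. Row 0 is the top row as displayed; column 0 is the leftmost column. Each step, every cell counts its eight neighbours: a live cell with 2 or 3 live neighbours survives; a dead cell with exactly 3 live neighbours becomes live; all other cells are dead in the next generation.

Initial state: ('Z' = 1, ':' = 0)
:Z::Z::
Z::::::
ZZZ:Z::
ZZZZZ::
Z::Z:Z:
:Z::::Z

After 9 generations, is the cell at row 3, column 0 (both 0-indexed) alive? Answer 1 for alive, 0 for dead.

0) :Z::Z::
Z::::::
ZZZ:Z::
ZZZZZ::
Z::Z:Z:
:Z::::Z
1) :Z:::::
Z:ZZ:::
::::Z:Z
:::::Z:
:::Z:Z:
:ZZ:ZZZ
2) ::::ZZZ
ZZZZ:::
:::ZZZZ
:::::ZZ
::ZZ:::
ZZZZZZZ
3) :::::::
ZZZ::::
:Z:Z:::
::Z:::Z
:::::::
ZZ:::::
4) ::Z::::
ZZZ::::
:::Z:::
::Z::::
ZZ:::::
:::::::
5) ::Z::::
:ZZZ:::
:::Z:::
:ZZ::::
:Z:::::
:Z:::::
6) :::Z:::
:Z:Z:::
:::Z:::
:ZZ::::
ZZ:::::
:ZZ::::
7) :Z:Z:::
:::ZZ::
:Z:Z:::
ZZZ::::
Z::::::
ZZZ::::
8) ZZ:ZZ::
:::ZZ::
ZZ:ZZ::
Z:Z::::
::::::Z
Z:Z::::
9) ZZ::Z::
:::::Z:
ZZ::Z::
Z:ZZ::Z
Z:::::Z
Z:ZZ::Z

1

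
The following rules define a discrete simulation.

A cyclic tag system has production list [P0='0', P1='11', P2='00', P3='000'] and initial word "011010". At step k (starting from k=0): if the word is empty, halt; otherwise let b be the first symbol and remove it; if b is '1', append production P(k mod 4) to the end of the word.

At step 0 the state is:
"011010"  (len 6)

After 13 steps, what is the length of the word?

t=0: "011010"  (len 6)
t=1: "11010"  (len 5)
t=2: "101011"  (len 6)
t=3: "0101100"  (len 7)
t=4: "101100"  (len 6)
t=5: "011000"  (len 6)
t=6: "11000"  (len 5)
t=7: "100000"  (len 6)
t=8: "00000000"  (len 8)
t=9: "0000000"  (len 7)
t=10: "000000"  (len 6)
t=11: "00000"  (len 5)
t=12: "0000"  (len 4)
t=13: "000"  (len 3)

3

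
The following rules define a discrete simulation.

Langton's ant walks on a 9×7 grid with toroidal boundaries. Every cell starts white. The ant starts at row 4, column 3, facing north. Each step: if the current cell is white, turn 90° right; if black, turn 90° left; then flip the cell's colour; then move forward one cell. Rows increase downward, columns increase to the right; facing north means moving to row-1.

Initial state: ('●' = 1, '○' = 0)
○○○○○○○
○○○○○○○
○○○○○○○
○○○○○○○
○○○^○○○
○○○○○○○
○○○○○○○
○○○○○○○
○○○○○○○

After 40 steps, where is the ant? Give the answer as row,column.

6,3

gen 0: ○○○○○○○
○○○○○○○
○○○○○○○
○○○○○○○
○○○^○○○
○○○○○○○
○○○○○○○
○○○○○○○
○○○○○○○
gen 1: ○○○○○○○
○○○○○○○
○○○○○○○
○○○○○○○
○○○●>○○
○○○○○○○
○○○○○○○
○○○○○○○
○○○○○○○
gen 2: ○○○○○○○
○○○○○○○
○○○○○○○
○○○○○○○
○○○●●○○
○○○○v○○
○○○○○○○
○○○○○○○
○○○○○○○
gen 3: ○○○○○○○
○○○○○○○
○○○○○○○
○○○○○○○
○○○●●○○
○○○<●○○
○○○○○○○
○○○○○○○
○○○○○○○
gen 4: ○○○○○○○
○○○○○○○
○○○○○○○
○○○○○○○
○○○^●○○
○○○●●○○
○○○○○○○
○○○○○○○
○○○○○○○
gen 5: ○○○○○○○
○○○○○○○
○○○○○○○
○○○○○○○
○○<○●○○
○○○●●○○
○○○○○○○
○○○○○○○
○○○○○○○
gen 6: ○○○○○○○
○○○○○○○
○○○○○○○
○○^○○○○
○○●○●○○
○○○●●○○
○○○○○○○
○○○○○○○
○○○○○○○
gen 7: ○○○○○○○
○○○○○○○
○○○○○○○
○○●>○○○
○○●○●○○
○○○●●○○
○○○○○○○
○○○○○○○
○○○○○○○
gen 8: ○○○○○○○
○○○○○○○
○○○○○○○
○○●●○○○
○○●v●○○
○○○●●○○
○○○○○○○
○○○○○○○
○○○○○○○
gen 9: ○○○○○○○
○○○○○○○
○○○○○○○
○○●●○○○
○○<●●○○
○○○●●○○
○○○○○○○
○○○○○○○
○○○○○○○
gen 10: ○○○○○○○
○○○○○○○
○○○○○○○
○○●●○○○
○○○●●○○
○○v●●○○
○○○○○○○
○○○○○○○
○○○○○○○
gen 11: ○○○○○○○
○○○○○○○
○○○○○○○
○○●●○○○
○○○●●○○
○<●●●○○
○○○○○○○
○○○○○○○
○○○○○○○
gen 12: ○○○○○○○
○○○○○○○
○○○○○○○
○○●●○○○
○^○●●○○
○●●●●○○
○○○○○○○
○○○○○○○
○○○○○○○
gen 13: ○○○○○○○
○○○○○○○
○○○○○○○
○○●●○○○
○●>●●○○
○●●●●○○
○○○○○○○
○○○○○○○
○○○○○○○
gen 14: ○○○○○○○
○○○○○○○
○○○○○○○
○○●●○○○
○●●●●○○
○●v●●○○
○○○○○○○
○○○○○○○
○○○○○○○
gen 15: ○○○○○○○
○○○○○○○
○○○○○○○
○○●●○○○
○●●●●○○
○●○>●○○
○○○○○○○
○○○○○○○
○○○○○○○
gen 16: ○○○○○○○
○○○○○○○
○○○○○○○
○○●●○○○
○●●^●○○
○●○○●○○
○○○○○○○
○○○○○○○
○○○○○○○
gen 17: ○○○○○○○
○○○○○○○
○○○○○○○
○○●●○○○
○●<○●○○
○●○○●○○
○○○○○○○
○○○○○○○
○○○○○○○
gen 18: ○○○○○○○
○○○○○○○
○○○○○○○
○○●●○○○
○●○○●○○
○●v○●○○
○○○○○○○
○○○○○○○
○○○○○○○
gen 19: ○○○○○○○
○○○○○○○
○○○○○○○
○○●●○○○
○●○○●○○
○<●○●○○
○○○○○○○
○○○○○○○
○○○○○○○
gen 20: ○○○○○○○
○○○○○○○
○○○○○○○
○○●●○○○
○●○○●○○
○○●○●○○
○v○○○○○
○○○○○○○
○○○○○○○
gen 21: ○○○○○○○
○○○○○○○
○○○○○○○
○○●●○○○
○●○○●○○
○○●○●○○
<●○○○○○
○○○○○○○
○○○○○○○
gen 22: ○○○○○○○
○○○○○○○
○○○○○○○
○○●●○○○
○●○○●○○
^○●○●○○
●●○○○○○
○○○○○○○
○○○○○○○
gen 23: ○○○○○○○
○○○○○○○
○○○○○○○
○○●●○○○
○●○○●○○
●>●○●○○
●●○○○○○
○○○○○○○
○○○○○○○
gen 24: ○○○○○○○
○○○○○○○
○○○○○○○
○○●●○○○
○●○○●○○
●●●○●○○
●v○○○○○
○○○○○○○
○○○○○○○
gen 25: ○○○○○○○
○○○○○○○
○○○○○○○
○○●●○○○
○●○○●○○
●●●○●○○
●○>○○○○
○○○○○○○
○○○○○○○
gen 26: ○○○○○○○
○○○○○○○
○○○○○○○
○○●●○○○
○●○○●○○
●●●○●○○
●○●○○○○
○○v○○○○
○○○○○○○
gen 27: ○○○○○○○
○○○○○○○
○○○○○○○
○○●●○○○
○●○○●○○
●●●○●○○
●○●○○○○
○<●○○○○
○○○○○○○
gen 28: ○○○○○○○
○○○○○○○
○○○○○○○
○○●●○○○
○●○○●○○
●●●○●○○
●^●○○○○
○●●○○○○
○○○○○○○
gen 29: ○○○○○○○
○○○○○○○
○○○○○○○
○○●●○○○
○●○○●○○
●●●○●○○
●●>○○○○
○●●○○○○
○○○○○○○
gen 30: ○○○○○○○
○○○○○○○
○○○○○○○
○○●●○○○
○●○○●○○
●●^○●○○
●●○○○○○
○●●○○○○
○○○○○○○
gen 31: ○○○○○○○
○○○○○○○
○○○○○○○
○○●●○○○
○●○○●○○
●<○○●○○
●●○○○○○
○●●○○○○
○○○○○○○
gen 32: ○○○○○○○
○○○○○○○
○○○○○○○
○○●●○○○
○●○○●○○
●○○○●○○
●v○○○○○
○●●○○○○
○○○○○○○
gen 33: ○○○○○○○
○○○○○○○
○○○○○○○
○○●●○○○
○●○○●○○
●○○○●○○
●○>○○○○
○●●○○○○
○○○○○○○
gen 34: ○○○○○○○
○○○○○○○
○○○○○○○
○○●●○○○
○●○○●○○
●○○○●○○
●○●○○○○
○●v○○○○
○○○○○○○
gen 35: ○○○○○○○
○○○○○○○
○○○○○○○
○○●●○○○
○●○○●○○
●○○○●○○
●○●○○○○
○●○>○○○
○○○○○○○
gen 36: ○○○○○○○
○○○○○○○
○○○○○○○
○○●●○○○
○●○○●○○
●○○○●○○
●○●○○○○
○●○●○○○
○○○v○○○
gen 37: ○○○○○○○
○○○○○○○
○○○○○○○
○○●●○○○
○●○○●○○
●○○○●○○
●○●○○○○
○●○●○○○
○○<●○○○
gen 38: ○○○○○○○
○○○○○○○
○○○○○○○
○○●●○○○
○●○○●○○
●○○○●○○
●○●○○○○
○●^●○○○
○○●●○○○
gen 39: ○○○○○○○
○○○○○○○
○○○○○○○
○○●●○○○
○●○○●○○
●○○○●○○
●○●○○○○
○●●>○○○
○○●●○○○
gen 40: ○○○○○○○
○○○○○○○
○○○○○○○
○○●●○○○
○●○○●○○
●○○○●○○
●○●^○○○
○●●○○○○
○○●●○○○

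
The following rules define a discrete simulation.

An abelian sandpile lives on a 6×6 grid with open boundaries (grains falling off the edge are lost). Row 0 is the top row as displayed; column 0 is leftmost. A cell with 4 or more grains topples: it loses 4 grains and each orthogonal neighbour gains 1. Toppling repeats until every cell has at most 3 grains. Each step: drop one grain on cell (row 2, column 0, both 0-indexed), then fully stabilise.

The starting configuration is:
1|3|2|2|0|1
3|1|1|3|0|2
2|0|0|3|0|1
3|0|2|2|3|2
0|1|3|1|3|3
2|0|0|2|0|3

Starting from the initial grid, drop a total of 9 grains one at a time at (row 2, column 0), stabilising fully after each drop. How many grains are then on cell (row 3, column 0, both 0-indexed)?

step 0: 1|3|2|2|0|1
3|1|1|3|0|2
2|0|0|3|0|1
3|0|2|2|3|2
0|1|3|1|3|3
2|0|0|2|0|3
step 1: 1|3|2|2|0|1
3|1|1|3|0|2
3|0|0|3|0|1
3|0|2|2|3|2
0|1|3|1|3|3
2|0|0|2|0|3
step 2: 2|3|2|2|0|1
0|2|1|3|0|2
2|1|0|3|0|1
0|1|2|2|3|2
1|1|3|1|3|3
2|0|0|2|0|3
step 3: 2|3|2|2|0|1
0|2|1|3|0|2
3|1|0|3|0|1
0|1|2|2|3|2
1|1|3|1|3|3
2|0|0|2|0|3
step 4: 2|3|2|2|0|1
1|2|1|3|0|2
0|2|0|3|0|1
1|1|2|2|3|2
1|1|3|1|3|3
2|0|0|2|0|3
step 5: 2|3|2|2|0|1
1|2|1|3|0|2
1|2|0|3|0|1
1|1|2|2|3|2
1|1|3|1|3|3
2|0|0|2|0|3
step 6: 2|3|2|2|0|1
1|2|1|3|0|2
2|2|0|3|0|1
1|1|2|2|3|2
1|1|3|1|3|3
2|0|0|2|0|3
step 7: 2|3|2|2|0|1
1|2|1|3|0|2
3|2|0|3|0|1
1|1|2|2|3|2
1|1|3|1|3|3
2|0|0|2|0|3
step 8: 2|3|2|2|0|1
2|2|1|3|0|2
0|3|0|3|0|1
2|1|2|2|3|2
1|1|3|1|3|3
2|0|0|2|0|3
step 9: 2|3|2|2|0|1
2|2|1|3|0|2
1|3|0|3|0|1
2|1|2|2|3|2
1|1|3|1|3|3
2|0|0|2|0|3

2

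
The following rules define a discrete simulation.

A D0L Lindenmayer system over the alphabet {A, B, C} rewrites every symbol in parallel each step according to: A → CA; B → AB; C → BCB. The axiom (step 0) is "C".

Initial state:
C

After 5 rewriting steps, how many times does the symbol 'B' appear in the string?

t=0: C
t=1: BCB
t=2: ABBCBAB
t=3: CAABABBCBABCAAB
t=4: BCBCACAABCAABABBCBABCAABBCBCACAAB
t=5: ABBCBABBCBCABCBCACAABBCBCACAABCAABABBCBABCAABBCBCACAABABBCBABBCBCABCBCACAAB

30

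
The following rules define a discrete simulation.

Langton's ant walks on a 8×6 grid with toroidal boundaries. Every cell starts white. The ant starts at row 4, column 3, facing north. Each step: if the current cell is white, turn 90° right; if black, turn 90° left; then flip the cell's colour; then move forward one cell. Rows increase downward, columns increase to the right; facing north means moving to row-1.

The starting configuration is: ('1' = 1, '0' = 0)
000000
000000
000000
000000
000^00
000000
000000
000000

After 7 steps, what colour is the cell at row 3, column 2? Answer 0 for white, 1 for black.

gen 0: 000000
000000
000000
000000
000^00
000000
000000
000000
gen 1: 000000
000000
000000
000000
0001>0
000000
000000
000000
gen 2: 000000
000000
000000
000000
000110
0000v0
000000
000000
gen 3: 000000
000000
000000
000000
000110
000<10
000000
000000
gen 4: 000000
000000
000000
000000
000^10
000110
000000
000000
gen 5: 000000
000000
000000
000000
00<010
000110
000000
000000
gen 6: 000000
000000
000000
00^000
001010
000110
000000
000000
gen 7: 000000
000000
000000
001>00
001010
000110
000000
000000

1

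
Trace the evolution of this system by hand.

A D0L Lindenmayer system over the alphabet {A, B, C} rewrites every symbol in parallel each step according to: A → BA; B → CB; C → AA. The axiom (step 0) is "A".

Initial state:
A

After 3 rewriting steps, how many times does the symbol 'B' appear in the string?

3

0) A
1) BA
2) CBBA
3) AACBCBBA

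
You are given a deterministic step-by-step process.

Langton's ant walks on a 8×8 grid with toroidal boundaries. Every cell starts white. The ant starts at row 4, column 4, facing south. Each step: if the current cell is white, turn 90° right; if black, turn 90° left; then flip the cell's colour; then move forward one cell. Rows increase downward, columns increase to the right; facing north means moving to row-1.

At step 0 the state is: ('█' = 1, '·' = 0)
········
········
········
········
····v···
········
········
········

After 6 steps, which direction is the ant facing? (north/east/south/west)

[0] ········
········
········
········
····v···
········
········
········
[1] ········
········
········
········
···<█···
········
········
········
[2] ········
········
········
···^····
···██···
········
········
········
[3] ········
········
········
···█>···
···██···
········
········
········
[4] ········
········
········
···██···
···█v···
········
········
········
[5] ········
········
········
···██···
···█·>··
········
········
········
[6] ········
········
········
···██···
···█·█··
·····v··
········
········

south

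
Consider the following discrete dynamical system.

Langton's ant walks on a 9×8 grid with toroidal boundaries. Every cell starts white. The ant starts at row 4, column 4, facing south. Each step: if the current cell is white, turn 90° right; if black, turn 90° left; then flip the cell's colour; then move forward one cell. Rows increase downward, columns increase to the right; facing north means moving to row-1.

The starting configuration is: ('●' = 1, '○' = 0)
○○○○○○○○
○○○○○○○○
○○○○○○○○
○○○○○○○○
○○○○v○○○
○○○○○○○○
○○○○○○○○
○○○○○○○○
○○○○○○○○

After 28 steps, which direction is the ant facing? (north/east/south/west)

south

step 0: ○○○○○○○○
○○○○○○○○
○○○○○○○○
○○○○○○○○
○○○○v○○○
○○○○○○○○
○○○○○○○○
○○○○○○○○
○○○○○○○○
step 1: ○○○○○○○○
○○○○○○○○
○○○○○○○○
○○○○○○○○
○○○<●○○○
○○○○○○○○
○○○○○○○○
○○○○○○○○
○○○○○○○○
step 2: ○○○○○○○○
○○○○○○○○
○○○○○○○○
○○○^○○○○
○○○●●○○○
○○○○○○○○
○○○○○○○○
○○○○○○○○
○○○○○○○○
step 3: ○○○○○○○○
○○○○○○○○
○○○○○○○○
○○○●>○○○
○○○●●○○○
○○○○○○○○
○○○○○○○○
○○○○○○○○
○○○○○○○○
step 4: ○○○○○○○○
○○○○○○○○
○○○○○○○○
○○○●●○○○
○○○●v○○○
○○○○○○○○
○○○○○○○○
○○○○○○○○
○○○○○○○○
step 5: ○○○○○○○○
○○○○○○○○
○○○○○○○○
○○○●●○○○
○○○●○>○○
○○○○○○○○
○○○○○○○○
○○○○○○○○
○○○○○○○○
step 6: ○○○○○○○○
○○○○○○○○
○○○○○○○○
○○○●●○○○
○○○●○●○○
○○○○○v○○
○○○○○○○○
○○○○○○○○
○○○○○○○○
step 7: ○○○○○○○○
○○○○○○○○
○○○○○○○○
○○○●●○○○
○○○●○●○○
○○○○<●○○
○○○○○○○○
○○○○○○○○
○○○○○○○○
step 8: ○○○○○○○○
○○○○○○○○
○○○○○○○○
○○○●●○○○
○○○●^●○○
○○○○●●○○
○○○○○○○○
○○○○○○○○
○○○○○○○○
step 9: ○○○○○○○○
○○○○○○○○
○○○○○○○○
○○○●●○○○
○○○●●>○○
○○○○●●○○
○○○○○○○○
○○○○○○○○
○○○○○○○○
step 10: ○○○○○○○○
○○○○○○○○
○○○○○○○○
○○○●●^○○
○○○●●○○○
○○○○●●○○
○○○○○○○○
○○○○○○○○
○○○○○○○○
step 11: ○○○○○○○○
○○○○○○○○
○○○○○○○○
○○○●●●>○
○○○●●○○○
○○○○●●○○
○○○○○○○○
○○○○○○○○
○○○○○○○○
step 12: ○○○○○○○○
○○○○○○○○
○○○○○○○○
○○○●●●●○
○○○●●○v○
○○○○●●○○
○○○○○○○○
○○○○○○○○
○○○○○○○○
step 13: ○○○○○○○○
○○○○○○○○
○○○○○○○○
○○○●●●●○
○○○●●<●○
○○○○●●○○
○○○○○○○○
○○○○○○○○
○○○○○○○○
step 14: ○○○○○○○○
○○○○○○○○
○○○○○○○○
○○○●●^●○
○○○●●●●○
○○○○●●○○
○○○○○○○○
○○○○○○○○
○○○○○○○○
step 15: ○○○○○○○○
○○○○○○○○
○○○○○○○○
○○○●<○●○
○○○●●●●○
○○○○●●○○
○○○○○○○○
○○○○○○○○
○○○○○○○○
step 16: ○○○○○○○○
○○○○○○○○
○○○○○○○○
○○○●○○●○
○○○●v●●○
○○○○●●○○
○○○○○○○○
○○○○○○○○
○○○○○○○○
step 17: ○○○○○○○○
○○○○○○○○
○○○○○○○○
○○○●○○●○
○○○●○>●○
○○○○●●○○
○○○○○○○○
○○○○○○○○
○○○○○○○○
step 18: ○○○○○○○○
○○○○○○○○
○○○○○○○○
○○○●○^●○
○○○●○○●○
○○○○●●○○
○○○○○○○○
○○○○○○○○
○○○○○○○○
step 19: ○○○○○○○○
○○○○○○○○
○○○○○○○○
○○○●○●>○
○○○●○○●○
○○○○●●○○
○○○○○○○○
○○○○○○○○
○○○○○○○○
step 20: ○○○○○○○○
○○○○○○○○
○○○○○○^○
○○○●○●○○
○○○●○○●○
○○○○●●○○
○○○○○○○○
○○○○○○○○
○○○○○○○○
step 21: ○○○○○○○○
○○○○○○○○
○○○○○○●>
○○○●○●○○
○○○●○○●○
○○○○●●○○
○○○○○○○○
○○○○○○○○
○○○○○○○○
step 22: ○○○○○○○○
○○○○○○○○
○○○○○○●●
○○○●○●○v
○○○●○○●○
○○○○●●○○
○○○○○○○○
○○○○○○○○
○○○○○○○○
step 23: ○○○○○○○○
○○○○○○○○
○○○○○○●●
○○○●○●<●
○○○●○○●○
○○○○●●○○
○○○○○○○○
○○○○○○○○
○○○○○○○○
step 24: ○○○○○○○○
○○○○○○○○
○○○○○○^●
○○○●○●●●
○○○●○○●○
○○○○●●○○
○○○○○○○○
○○○○○○○○
○○○○○○○○
step 25: ○○○○○○○○
○○○○○○○○
○○○○○<○●
○○○●○●●●
○○○●○○●○
○○○○●●○○
○○○○○○○○
○○○○○○○○
○○○○○○○○
step 26: ○○○○○○○○
○○○○○^○○
○○○○○●○●
○○○●○●●●
○○○●○○●○
○○○○●●○○
○○○○○○○○
○○○○○○○○
○○○○○○○○
step 27: ○○○○○○○○
○○○○○●>○
○○○○○●○●
○○○●○●●●
○○○●○○●○
○○○○●●○○
○○○○○○○○
○○○○○○○○
○○○○○○○○
step 28: ○○○○○○○○
○○○○○●●○
○○○○○●v●
○○○●○●●●
○○○●○○●○
○○○○●●○○
○○○○○○○○
○○○○○○○○
○○○○○○○○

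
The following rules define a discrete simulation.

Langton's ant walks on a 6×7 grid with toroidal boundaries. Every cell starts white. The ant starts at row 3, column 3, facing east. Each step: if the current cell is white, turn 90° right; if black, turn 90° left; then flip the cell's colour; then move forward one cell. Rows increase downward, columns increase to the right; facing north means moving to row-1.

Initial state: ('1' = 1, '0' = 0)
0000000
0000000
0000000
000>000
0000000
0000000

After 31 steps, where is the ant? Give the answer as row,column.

[0] 0000000
0000000
0000000
000>000
0000000
0000000
[1] 0000000
0000000
0000000
0001000
000v000
0000000
[2] 0000000
0000000
0000000
0001000
00<1000
0000000
[3] 0000000
0000000
0000000
00^1000
0011000
0000000
[4] 0000000
0000000
0000000
001>000
0011000
0000000
[5] 0000000
0000000
000^000
0010000
0011000
0000000
[6] 0000000
0000000
0001>00
0010000
0011000
0000000
[7] 0000000
0000000
0001100
0010v00
0011000
0000000
[8] 0000000
0000000
0001100
001<100
0011000
0000000
[9] 0000000
0000000
000^100
0011100
0011000
0000000
[10] 0000000
0000000
00<0100
0011100
0011000
0000000
[11] 0000000
00^0000
0010100
0011100
0011000
0000000
[12] 0000000
001>000
0010100
0011100
0011000
0000000
[13] 0000000
0011000
001v100
0011100
0011000
0000000
[14] 0000000
0011000
00<1100
0011100
0011000
0000000
[15] 0000000
0011000
0001100
00v1100
0011000
0000000
[16] 0000000
0011000
0001100
000>100
0011000
0000000
[17] 0000000
0011000
000^100
0000100
0011000
0000000
[18] 0000000
0011000
00<0100
0000100
0011000
0000000
[19] 0000000
00^1000
0010100
0000100
0011000
0000000
[20] 0000000
0<01000
0010100
0000100
0011000
0000000
[21] 0^00000
0101000
0010100
0000100
0011000
0000000
[22] 01>0000
0101000
0010100
0000100
0011000
0000000
[23] 0110000
01v1000
0010100
0000100
0011000
0000000
[24] 0110000
0<11000
0010100
0000100
0011000
0000000
[25] 0110000
0011000
0v10100
0000100
0011000
0000000
[26] 0110000
0011000
<110100
0000100
0011000
0000000
[27] 0110000
^011000
1110100
0000100
0011000
0000000
[28] 0110000
1>11000
1110100
0000100
0011000
0000000
[29] 0110000
1111000
1v10100
0000100
0011000
0000000
[30] 0110000
1111000
10>0100
0000100
0011000
0000000
[31] 0110000
11^1000
1000100
0000100
0011000
0000000

1,2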